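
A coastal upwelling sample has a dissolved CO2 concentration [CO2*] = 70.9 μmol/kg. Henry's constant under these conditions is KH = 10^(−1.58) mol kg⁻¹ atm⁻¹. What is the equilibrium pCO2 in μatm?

pCO2 = 2700 μatm

KH = 10^(−1.58) = 2.630×10^-2 mol kg⁻¹ atm⁻¹
pCO2 = [CO2*]/KH = 70.9×10^-6 / 2.630×10^-2 = 2.70×10^-3 atm = 2700 μatm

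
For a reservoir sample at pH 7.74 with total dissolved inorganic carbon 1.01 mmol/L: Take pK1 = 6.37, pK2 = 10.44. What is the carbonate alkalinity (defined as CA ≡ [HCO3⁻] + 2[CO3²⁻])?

CA = 0.971 mmol/L

CA = [HCO3⁻] + 2[CO3²⁻] = (α₁ + 2α₂)·DIC
At pH 7.74: [H⁺]/K1 = 10^-1.37 = 0.042658, K2/[H⁺] = 10^-2.70 = 0.0019953
α₁ = 1/(1 + 0.042658 + 0.0019953) = 1/1.0447 = 0.9573; α₂ = α₁·K2/[H⁺] = 0.001910
α₁ + 2α₂ = 0.9611
CA = 0.9611 × 1.01 = 0.971 mmol/L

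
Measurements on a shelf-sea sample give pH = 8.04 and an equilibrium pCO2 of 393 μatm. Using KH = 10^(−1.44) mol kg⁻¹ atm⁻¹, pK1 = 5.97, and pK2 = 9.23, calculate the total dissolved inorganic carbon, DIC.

DIC = 1.80 mmol/kg

[CO2*] = KH · pCO2 = 10^(−1.44) × 393×10^-6 = 1.427×10^-5 mol/kg
α₀ = 1/(1 + K1/[H⁺] + K1K2/[H⁺]²) = 1/(1 + 10^+2.07 + 10^+0.88) = 0.007932
DIC = [CO2*]/α₀ = 1.427×10^-5 / 0.007932 = 1.80 mmol/kg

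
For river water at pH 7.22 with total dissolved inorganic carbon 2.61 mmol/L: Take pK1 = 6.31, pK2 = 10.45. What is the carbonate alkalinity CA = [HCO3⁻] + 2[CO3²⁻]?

CA = 2.33 mmol/L

CA = [HCO3⁻] + 2[CO3²⁻] = (α₁ + 2α₂)·DIC
At pH 7.22: [H⁺]/K1 = 10^-0.91 = 0.12303, K2/[H⁺] = 10^-3.23 = 0.00058884
α₁ = 1/(1 + 0.12303 + 0.00058884) = 1/1.1236 = 0.8900; α₂ = α₁·K2/[H⁺] = 0.0005241
α₁ + 2α₂ = 0.8910
CA = 0.8910 × 2.61 = 2.33 mmol/L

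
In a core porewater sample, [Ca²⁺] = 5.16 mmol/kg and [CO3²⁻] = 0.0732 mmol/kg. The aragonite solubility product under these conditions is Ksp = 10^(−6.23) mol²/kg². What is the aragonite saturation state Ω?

Ksp = 10^(−6.23) = 5.888×10^-7
Ω = [Ca²⁺][CO3²⁻]/Ksp = (5.16×10^-3)(0.0732×10^-3) / 5.888×10^-7 = 0.641

Ω = 0.641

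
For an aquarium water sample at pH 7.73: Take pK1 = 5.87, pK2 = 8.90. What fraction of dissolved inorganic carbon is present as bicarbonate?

α₁ = 0.925

α₁ = 1 / (1 + [H⁺]/K1 + K2/[H⁺]) = 1 / (1 + 10^-1.86 + 10^-1.17)
   = 1 / (1 + 0.013804 + 0.067608) = 1/1.0814 = 0.9247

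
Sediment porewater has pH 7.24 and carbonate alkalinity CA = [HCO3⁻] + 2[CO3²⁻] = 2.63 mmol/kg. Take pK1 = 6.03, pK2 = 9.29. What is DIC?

DIC = 2.77 mmol/kg

CA = [HCO3⁻] + 2[CO3²⁻] = (α₁ + 2α₂)·DIC
At pH 7.24: [H⁺]/K1 = 10^-1.21 = 0.061660, K2/[H⁺] = 10^-2.05 = 0.0089125
α₁ = 1/(1 + 0.061660 + 0.0089125) = 1/1.0706 = 0.9341; α₂ = α₁·K2/[H⁺] = 0.008325
α₁ + 2α₂ = 0.9507
DIC = CA / (α₁ + 2α₂) = 2.63 / 0.9507 = 2.77 mmol/kg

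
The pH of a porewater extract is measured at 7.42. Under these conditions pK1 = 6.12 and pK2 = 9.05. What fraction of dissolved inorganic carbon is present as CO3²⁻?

α₂ = 1 / (1 + [H⁺]/K2 + [H⁺]²/(K1K2)) = 1 / (1 + 10^+1.63 + 10^+0.33)
   = 1 / (1 + 42.658 + 2.1380) = 1/45.796 = 0.02184

α₂ = 0.0218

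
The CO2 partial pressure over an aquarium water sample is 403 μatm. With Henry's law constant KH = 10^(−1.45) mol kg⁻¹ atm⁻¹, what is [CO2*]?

[CO2*] = 14.3 μmol/kg

KH = 10^(−1.45) = 3.548×10^-2 mol kg⁻¹ atm⁻¹
[CO2*] = KH · pCO2 = 3.548×10^-2 × 403×10^-6 atm = 1.43×10^-5 mol/kg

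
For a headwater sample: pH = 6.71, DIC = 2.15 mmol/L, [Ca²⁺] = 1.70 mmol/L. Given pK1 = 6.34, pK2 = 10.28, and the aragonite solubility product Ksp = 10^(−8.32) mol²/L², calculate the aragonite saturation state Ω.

α₂ = 1 / (1 + [H⁺]/K2 + [H⁺]²/(K1K2)) = 1 / (1 + 10^+3.57 + 10^+3.20)
   = 1 / (1 + 3715.4 + 1584.9) = 1/5301.2 = 0.0001886
[CO3²⁻] = α₂ × DIC = 0.0001886 × 2.15 = 0.0004056 mmol/L = 0.4056 μmol/L
Ksp = 10^(−8.32) = 4.786×10^-9
Ω = [Ca²⁺][CO3²⁻]/Ksp = (1.70×10^-3)(4.056×10^-7) / 4.786×10^-9 = 0.144

Ω = 0.144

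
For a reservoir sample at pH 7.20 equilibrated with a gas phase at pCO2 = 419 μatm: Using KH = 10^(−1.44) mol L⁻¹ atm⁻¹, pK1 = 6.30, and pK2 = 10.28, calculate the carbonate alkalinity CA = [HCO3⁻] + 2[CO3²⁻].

CA = 0.121 mmol/L

[CO2*] = KH · pCO2 = 10^(−1.44) × 419×10^-6 = 1.521×10^-5 mol/L
α₀ = 1/(1 + K1/[H⁺] + K1K2/[H⁺]²) = 1/(1 + 10^+0.90 + 10^-2.18) = 0.1117
DIC = [CO2*]/α₀ = 1.521×10^-5 / 0.1117 = 0.1362 mmol/L
CA = (α₁ + 2α₂)·DIC = (0.8875 + 2×0.0007382) × 0.1362 = 0.121 mmol/L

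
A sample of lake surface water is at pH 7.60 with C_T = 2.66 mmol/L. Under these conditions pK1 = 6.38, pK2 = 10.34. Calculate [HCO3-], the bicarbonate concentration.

α₁ = 1 / (1 + [H⁺]/K1 + K2/[H⁺]) = 1 / (1 + 10^-1.22 + 10^-2.74)
   = 1 / (1 + 0.060256 + 0.0018197) = 1/1.0621 = 0.9416
[HCO3⁻] = α₁ × DIC = 0.9416 × 2.66 = 2.50 mmol/L

[HCO3⁻] = 2.50 mmol/L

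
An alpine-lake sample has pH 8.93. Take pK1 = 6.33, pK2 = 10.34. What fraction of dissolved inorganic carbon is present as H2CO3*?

α₀ = 0.00241

α₀ = 1 / (1 + K1/[H⁺] + K1K2/[H⁺]²) = 1 / (1 + 10^+2.60 + 10^+1.19)
   = 1 / (1 + 398.11 + 15.488) = 1/414.60 = 0.002412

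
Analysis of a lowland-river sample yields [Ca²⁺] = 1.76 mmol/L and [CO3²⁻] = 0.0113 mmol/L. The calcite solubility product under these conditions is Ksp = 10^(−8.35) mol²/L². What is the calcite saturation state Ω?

Ω = 4.45

Ksp = 10^(−8.35) = 4.467×10^-9
Ω = [Ca²⁺][CO3²⁻]/Ksp = (1.76×10^-3)(0.0113×10^-3) / 4.467×10^-9 = 4.45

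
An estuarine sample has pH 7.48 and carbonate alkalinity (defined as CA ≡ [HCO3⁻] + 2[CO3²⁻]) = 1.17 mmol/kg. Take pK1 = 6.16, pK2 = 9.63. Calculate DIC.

CA = [HCO3⁻] + 2[CO3²⁻] = (α₁ + 2α₂)·DIC
At pH 7.48: [H⁺]/K1 = 10^-1.32 = 0.047863, K2/[H⁺] = 10^-2.15 = 0.0070795
α₁ = 1/(1 + 0.047863 + 0.0070795) = 1/1.0549 = 0.9479; α₂ = α₁·K2/[H⁺] = 0.006711
α₁ + 2α₂ = 0.9613
DIC = CA / (α₁ + 2α₂) = 1.17 / 0.9613 = 1.22 mmol/kg

DIC = 1.22 mmol/kg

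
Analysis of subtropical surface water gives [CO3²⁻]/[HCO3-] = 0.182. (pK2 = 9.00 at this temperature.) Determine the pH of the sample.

pH = 8.26

From K2 = [H⁺][CO3²⁻]/[HCO3-]:  pH = pK2 + log₁₀([CO3²⁻]/[HCO3-])
log₁₀(0.182) = -0.740
pH = 9.00 + (-0.740) = 8.26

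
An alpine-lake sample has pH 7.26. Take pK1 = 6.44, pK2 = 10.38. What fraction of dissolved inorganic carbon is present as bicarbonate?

α₁ = 0.868

α₁ = 1 / (1 + [H⁺]/K1 + K2/[H⁺]) = 1 / (1 + 10^-0.82 + 10^-3.12)
   = 1 / (1 + 0.15136 + 0.00075858) = 1/1.1521 = 0.8680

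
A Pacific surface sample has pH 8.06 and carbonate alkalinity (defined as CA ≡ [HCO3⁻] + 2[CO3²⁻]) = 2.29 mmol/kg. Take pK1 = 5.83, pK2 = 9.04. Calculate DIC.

CA = [HCO3⁻] + 2[CO3²⁻] = (α₁ + 2α₂)·DIC
At pH 8.06: [H⁺]/K1 = 10^-2.23 = 0.0058884, K2/[H⁺] = 10^-0.98 = 0.10471
α₁ = 1/(1 + 0.0058884 + 0.10471) = 1/1.1106 = 0.9004; α₂ = α₁·K2/[H⁺] = 0.09428
α₁ + 2α₂ = 1.0890
DIC = CA / (α₁ + 2α₂) = 2.29 / 1.0890 = 2.10 mmol/kg

DIC = 2.10 mmol/kg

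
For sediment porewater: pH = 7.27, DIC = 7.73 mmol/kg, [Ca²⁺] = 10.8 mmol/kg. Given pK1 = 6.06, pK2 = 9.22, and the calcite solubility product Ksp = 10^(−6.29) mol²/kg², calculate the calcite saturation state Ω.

α₂ = 1 / (1 + [H⁺]/K2 + [H⁺]²/(K1K2)) = 1 / (1 + 10^+1.95 + 10^+0.74)
   = 1 / (1 + 89.125 + 5.4954) = 1/95.621 = 0.01046
[CO3²⁻] = α₂ × DIC = 0.01046 × 7.73 = 0.08084 mmol/kg
Ksp = 10^(−6.29) = 5.129×10^-7
Ω = [Ca²⁺][CO3²⁻]/Ksp = (10.8×10^-3)(8.084×10^-5) / 5.129×10^-7 = 1.70

Ω = 1.70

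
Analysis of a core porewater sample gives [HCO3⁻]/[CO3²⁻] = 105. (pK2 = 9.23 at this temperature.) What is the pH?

From K2 = [H⁺][CO3²⁻]/[HCO3⁻]:  pH = pK2 − log₁₀([HCO3⁻]/[CO3²⁻])
log₁₀(105) = +2.021
pH = 9.23 − (+2.021) = 7.21

pH = 7.21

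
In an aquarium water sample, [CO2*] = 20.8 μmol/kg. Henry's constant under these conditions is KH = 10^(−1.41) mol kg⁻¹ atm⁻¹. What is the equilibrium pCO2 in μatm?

pCO2 = 535 μatm

KH = 10^(−1.41) = 3.890×10^-2 mol kg⁻¹ atm⁻¹
pCO2 = [CO2*]/KH = 20.8×10^-6 / 3.890×10^-2 = 5.35×10^-4 atm = 535 μatm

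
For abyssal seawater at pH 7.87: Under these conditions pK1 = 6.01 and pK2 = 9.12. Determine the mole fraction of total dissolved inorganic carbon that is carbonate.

α₂ = 1 / (1 + [H⁺]/K2 + [H⁺]²/(K1K2)) = 1 / (1 + 10^+1.25 + 10^-0.61)
   = 1 / (1 + 17.783 + 0.24547) = 1/19.028 = 0.05255

α₂ = 0.0526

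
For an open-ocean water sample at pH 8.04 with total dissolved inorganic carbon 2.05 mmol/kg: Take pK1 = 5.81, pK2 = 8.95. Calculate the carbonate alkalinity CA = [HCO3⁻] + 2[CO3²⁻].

CA = 2.26 mmol/kg

CA = [HCO3⁻] + 2[CO3²⁻] = (α₁ + 2α₂)·DIC
At pH 8.04: [H⁺]/K1 = 10^-2.23 = 0.0058884, K2/[H⁺] = 10^-0.91 = 0.12303
α₁ = 1/(1 + 0.0058884 + 0.12303) = 1/1.1289 = 0.8858; α₂ = α₁·K2/[H⁺] = 0.1090
α₁ + 2α₂ = 1.1038
CA = 1.1038 × 2.05 = 2.26 mmol/kg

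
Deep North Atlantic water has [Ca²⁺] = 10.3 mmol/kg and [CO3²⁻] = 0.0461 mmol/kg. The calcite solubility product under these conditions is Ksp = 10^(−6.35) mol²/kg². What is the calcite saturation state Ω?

Ksp = 10^(−6.35) = 4.467×10^-7
Ω = [Ca²⁺][CO3²⁻]/Ksp = (10.3×10^-3)(0.0461×10^-3) / 4.467×10^-7 = 1.06

Ω = 1.06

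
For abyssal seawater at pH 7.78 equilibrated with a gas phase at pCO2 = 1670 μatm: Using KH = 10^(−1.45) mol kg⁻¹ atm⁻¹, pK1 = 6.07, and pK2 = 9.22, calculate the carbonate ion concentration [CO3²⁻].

[CO2*] = KH · pCO2 = 10^(−1.45) × 1670×10^-6 = 5.925×10^-5 mol/kg
α₀ = 1/(1 + K1/[H⁺] + K1K2/[H⁺]²) = 1/(1 + 10^+1.71 + 10^+0.27) = 0.01847
DIC = [CO2*]/α₀ = 5.925×10^-5 / 0.01847 = 3.208 mmol/kg
[CO3²⁻] = α₂·DIC; α₂ = 0.03439, so [CO3²⁻] = 0.03439 × 3.208 = 0.110 mmol/kg

[CO3²⁻] = 0.110 mmol/kg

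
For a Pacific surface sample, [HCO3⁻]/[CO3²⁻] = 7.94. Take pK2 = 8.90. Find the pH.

From K2 = [H⁺][CO3²⁻]/[HCO3⁻]:  pH = pK2 − log₁₀([HCO3⁻]/[CO3²⁻])
log₁₀(7.94) = +0.900
pH = 8.90 − (+0.900) = 8.00

pH = 8.00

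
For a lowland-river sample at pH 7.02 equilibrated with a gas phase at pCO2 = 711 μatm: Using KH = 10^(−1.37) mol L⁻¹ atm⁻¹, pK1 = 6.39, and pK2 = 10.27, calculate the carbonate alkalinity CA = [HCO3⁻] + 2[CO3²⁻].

CA = 0.130 mmol/L

[CO2*] = KH · pCO2 = 10^(−1.37) × 711×10^-6 = 3.033×10^-5 mol/L
α₀ = 1/(1 + K1/[H⁺] + K1K2/[H⁺]²) = 1/(1 + 10^+0.63 + 10^-2.62) = 0.1898
DIC = [CO2*]/α₀ = 3.033×10^-5 / 0.1898 = 0.1598 mmol/L
CA = (α₁ + 2α₂)·DIC = (0.8097 + 2×0.0004553) × 0.1598 = 0.130 mmol/L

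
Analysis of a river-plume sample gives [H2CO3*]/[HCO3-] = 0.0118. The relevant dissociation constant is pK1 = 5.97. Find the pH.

From K1 = [H⁺][HCO3-]/[H2CO3*]:  pH = pK1 − log₁₀([H2CO3*]/[HCO3-])
log₁₀(0.0118) = -1.928
pH = 5.97 − (-1.928) = 7.90

pH = 7.90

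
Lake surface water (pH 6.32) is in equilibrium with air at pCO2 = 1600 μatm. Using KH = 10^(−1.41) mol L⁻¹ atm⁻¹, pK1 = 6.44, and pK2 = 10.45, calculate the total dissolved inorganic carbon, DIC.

[CO2*] = KH · pCO2 = 10^(−1.41) × 1600×10^-6 = 6.225×10^-5 mol/L
α₀ = 1/(1 + K1/[H⁺] + K1K2/[H⁺]²) = 1/(1 + 10^-0.12 + 10^-4.25) = 0.5686
DIC = [CO2*]/α₀ = 6.225×10^-5 / 0.5686 = 0.109 mmol/L

DIC = 0.109 mmol/L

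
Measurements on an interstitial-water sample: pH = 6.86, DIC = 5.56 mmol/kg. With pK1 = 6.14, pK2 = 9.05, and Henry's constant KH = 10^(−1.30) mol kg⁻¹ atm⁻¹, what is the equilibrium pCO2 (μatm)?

α₀ = 1 / (1 + K1/[H⁺] + K1K2/[H⁺]²) = 1 / (1 + 10^+0.72 + 10^-1.47)
   = 1 / (1 + 5.2481 + 0.033884) = 1/6.2820 = 0.1592
[CO2*] = α₀ × DIC = 0.1592 × 5.56 = 0.8851 mmol/kg
pCO2 = [CO2*]/KH = 8.851×10^-4 / 5.012×10^-2 = 1.77×10^4 μatm

pCO2 = 1.77×10^4 μatm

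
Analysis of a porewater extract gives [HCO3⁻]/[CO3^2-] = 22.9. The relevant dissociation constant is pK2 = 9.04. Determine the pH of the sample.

From K2 = [H⁺][CO3^2-]/[HCO3⁻]:  pH = pK2 − log₁₀([HCO3⁻]/[CO3^2-])
log₁₀(22.9) = +1.360
pH = 9.04 − (+1.360) = 7.68

pH = 7.68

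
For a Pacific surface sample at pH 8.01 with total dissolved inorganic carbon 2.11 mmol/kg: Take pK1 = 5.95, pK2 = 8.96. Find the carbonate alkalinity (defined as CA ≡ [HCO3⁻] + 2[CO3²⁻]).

CA = [HCO3⁻] + 2[CO3²⁻] = (α₁ + 2α₂)·DIC
At pH 8.01: [H⁺]/K1 = 10^-2.06 = 0.0087096, K2/[H⁺] = 10^-0.95 = 0.11220
α₁ = 1/(1 + 0.0087096 + 0.11220) = 1/1.1209 = 0.8921; α₂ = α₁·K2/[H⁺] = 0.1001
α₁ + 2α₂ = 1.0923
CA = 1.0923 × 2.11 = 2.30 mmol/kg

CA = 2.30 mmol/kg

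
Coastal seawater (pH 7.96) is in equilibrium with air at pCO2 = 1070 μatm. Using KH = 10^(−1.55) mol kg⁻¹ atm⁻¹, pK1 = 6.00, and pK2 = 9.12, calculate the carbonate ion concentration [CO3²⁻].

[CO3²⁻] = 0.190 mmol/kg

[CO2*] = KH · pCO2 = 10^(−1.55) × 1070×10^-6 = 3.016×10^-5 mol/kg
α₀ = 1/(1 + K1/[H⁺] + K1K2/[H⁺]²) = 1/(1 + 10^+1.96 + 10^+0.80) = 0.01015
DIC = [CO2*]/α₀ = 3.016×10^-5 / 0.01015 = 2.971 mmol/kg
[CO3²⁻] = α₂·DIC; α₂ = 0.06405, so [CO3²⁻] = 0.06405 × 2.971 = 0.190 mmol/kg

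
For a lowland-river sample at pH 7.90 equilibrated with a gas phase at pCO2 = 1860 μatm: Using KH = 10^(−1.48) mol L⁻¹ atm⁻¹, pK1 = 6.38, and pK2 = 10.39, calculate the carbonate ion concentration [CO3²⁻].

[CO2*] = KH · pCO2 = 10^(−1.48) × 1860×10^-6 = 6.159×10^-5 mol/L
α₀ = 1/(1 + K1/[H⁺] + K1K2/[H⁺]²) = 1/(1 + 10^+1.52 + 10^-0.97) = 0.02922
DIC = [CO2*]/α₀ = 6.159×10^-5 / 0.02922 = 2.108 mmol/L
[CO3²⁻] = α₂·DIC; α₂ = 0.003131, so [CO3²⁻] = 0.003131 × 2.108 = 0.00660 mmol/L = 6.60 μmol/L

[CO3²⁻] = 6.60 μmol/L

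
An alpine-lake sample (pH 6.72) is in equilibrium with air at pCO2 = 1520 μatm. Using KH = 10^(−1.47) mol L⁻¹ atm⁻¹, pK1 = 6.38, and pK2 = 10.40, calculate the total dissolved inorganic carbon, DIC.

DIC = 0.164 mmol/L

[CO2*] = KH · pCO2 = 10^(−1.47) × 1520×10^-6 = 5.150×10^-5 mol/L
α₀ = 1/(1 + K1/[H⁺] + K1K2/[H⁺]²) = 1/(1 + 10^+0.34 + 10^-3.34) = 0.3137
DIC = [CO2*]/α₀ = 5.150×10^-5 / 0.3137 = 0.164 mmol/L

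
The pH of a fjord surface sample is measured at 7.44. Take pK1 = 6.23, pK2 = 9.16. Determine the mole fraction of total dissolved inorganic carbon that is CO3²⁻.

α₂ = 0.0176

α₂ = 1 / (1 + [H⁺]/K2 + [H⁺]²/(K1K2)) = 1 / (1 + 10^+1.72 + 10^+0.51)
   = 1 / (1 + 52.481 + 3.2359) = 1/56.717 = 0.01763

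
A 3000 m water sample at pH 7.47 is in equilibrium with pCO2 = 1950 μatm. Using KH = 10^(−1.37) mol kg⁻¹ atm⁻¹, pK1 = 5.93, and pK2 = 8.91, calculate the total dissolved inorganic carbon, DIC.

[CO2*] = KH · pCO2 = 10^(−1.37) × 1950×10^-6 = 8.318×10^-5 mol/kg
α₀ = 1/(1 + K1/[H⁺] + K1K2/[H⁺]²) = 1/(1 + 10^+1.54 + 10^+0.10) = 0.02708
DIC = [CO2*]/α₀ = 8.318×10^-5 / 0.02708 = 3.07 mmol/kg

DIC = 3.07 mmol/kg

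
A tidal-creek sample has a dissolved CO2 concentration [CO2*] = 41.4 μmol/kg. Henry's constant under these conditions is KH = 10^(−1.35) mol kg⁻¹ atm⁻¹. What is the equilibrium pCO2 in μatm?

KH = 10^(−1.35) = 4.467×10^-2 mol kg⁻¹ atm⁻¹
pCO2 = [CO2*]/KH = 41.4×10^-6 / 4.467×10^-2 = 9.27×10^-4 atm = 927 μatm

pCO2 = 927 μatm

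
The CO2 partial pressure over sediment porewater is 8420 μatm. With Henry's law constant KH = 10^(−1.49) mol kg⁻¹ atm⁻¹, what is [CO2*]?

[CO2*] = 272 μmol/kg

KH = 10^(−1.49) = 3.236×10^-2 mol kg⁻¹ atm⁻¹
[CO2*] = KH · pCO2 = 3.236×10^-2 × 8420×10^-6 atm = 2.72×10^-4 mol/kg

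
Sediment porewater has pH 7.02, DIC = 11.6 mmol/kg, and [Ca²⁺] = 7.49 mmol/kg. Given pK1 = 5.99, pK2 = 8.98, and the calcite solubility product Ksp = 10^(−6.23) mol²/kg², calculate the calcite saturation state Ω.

α₂ = 1 / (1 + [H⁺]/K2 + [H⁺]²/(K1K2)) = 1 / (1 + 10^+1.96 + 10^+0.93)
   = 1 / (1 + 91.201 + 8.5114) = 1/100.71 = 0.009929
[CO3²⁻] = α₂ × DIC = 0.009929 × 11.6 = 0.1152 mmol/kg
Ksp = 10^(−6.23) = 5.888×10^-7
Ω = [Ca²⁺][CO3²⁻]/Ksp = (7.49×10^-3)(1.152×10^-4) / 5.888×10^-7 = 1.47

Ω = 1.47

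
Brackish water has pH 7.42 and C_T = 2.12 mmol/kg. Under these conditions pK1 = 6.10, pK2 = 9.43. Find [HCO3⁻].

α₁ = 1 / (1 + [H⁺]/K1 + K2/[H⁺]) = 1 / (1 + 10^-1.32 + 10^-2.01)
   = 1 / (1 + 0.047863 + 0.0097724) = 1/1.0576 = 0.9455
[HCO3⁻] = α₁ × DIC = 0.9455 × 2.12 = 2.00 mmol/kg

[HCO3⁻] = 2.00 mmol/kg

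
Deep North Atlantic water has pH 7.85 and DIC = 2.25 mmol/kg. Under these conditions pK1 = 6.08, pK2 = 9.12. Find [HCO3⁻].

[HCO3⁻] = 2.10 mmol/kg

α₁ = 1 / (1 + [H⁺]/K1 + K2/[H⁺]) = 1 / (1 + 10^-1.77 + 10^-1.27)
   = 1 / (1 + 0.016982 + 0.053703) = 1/1.0707 = 0.9340
[HCO3⁻] = α₁ × DIC = 0.9340 × 2.25 = 2.10 mmol/kg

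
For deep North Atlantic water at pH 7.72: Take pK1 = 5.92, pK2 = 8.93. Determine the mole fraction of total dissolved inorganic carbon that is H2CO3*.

α₀ = 0.0147

α₀ = 1 / (1 + K1/[H⁺] + K1K2/[H⁺]²) = 1 / (1 + 10^+1.80 + 10^+0.59)
   = 1 / (1 + 63.096 + 3.8905) = 1/67.986 = 0.01471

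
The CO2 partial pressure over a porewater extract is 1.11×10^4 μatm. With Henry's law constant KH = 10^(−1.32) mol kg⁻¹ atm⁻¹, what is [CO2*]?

[CO2*] = 531 μmol/kg

KH = 10^(−1.32) = 4.786×10^-2 mol kg⁻¹ atm⁻¹
[CO2*] = KH · pCO2 = 4.786×10^-2 × 1.11×10^4×10^-6 atm = 5.31×10^-4 mol/kg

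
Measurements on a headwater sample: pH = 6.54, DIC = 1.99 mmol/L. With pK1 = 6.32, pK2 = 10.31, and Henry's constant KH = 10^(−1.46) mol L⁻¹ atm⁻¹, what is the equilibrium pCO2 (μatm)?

pCO2 = 2.16×10^4 μatm

α₀ = 1 / (1 + K1/[H⁺] + K1K2/[H⁺]²) = 1 / (1 + 10^+0.22 + 10^-3.55)
   = 1 / (1 + 1.6596 + 0.00028184) = 1/2.6599 = 0.3760
[CO2*] = α₀ × DIC = 0.3760 × 1.99 = 0.7482 mmol/L
pCO2 = [CO2*]/KH = 7.482×10^-4 / 3.467×10^-2 = 2.16×10^4 μatm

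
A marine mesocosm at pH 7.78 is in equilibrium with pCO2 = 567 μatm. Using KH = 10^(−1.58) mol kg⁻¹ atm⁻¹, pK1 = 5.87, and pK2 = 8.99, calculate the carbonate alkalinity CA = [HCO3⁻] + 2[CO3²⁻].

[CO2*] = KH · pCO2 = 10^(−1.58) × 567×10^-6 = 1.491×10^-5 mol/kg
α₀ = 1/(1 + K1/[H⁺] + K1K2/[H⁺]²) = 1/(1 + 10^+1.91 + 10^+0.70) = 0.01146
DIC = [CO2*]/α₀ = 1.491×10^-5 / 0.01146 = 1.302 mmol/kg
CA = (α₁ + 2α₂)·DIC = (0.9311 + 2×0.05741) × 1.302 = 1.36 mmol/kg

CA = 1.36 mmol/kg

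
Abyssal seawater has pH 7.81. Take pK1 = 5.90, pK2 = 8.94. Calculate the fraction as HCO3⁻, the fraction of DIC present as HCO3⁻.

α₁ = 0.920

α₁ = 1 / (1 + [H⁺]/K1 + K2/[H⁺]) = 1 / (1 + 10^-1.91 + 10^-1.13)
   = 1 / (1 + 0.012303 + 0.074131) = 1/1.0864 = 0.9204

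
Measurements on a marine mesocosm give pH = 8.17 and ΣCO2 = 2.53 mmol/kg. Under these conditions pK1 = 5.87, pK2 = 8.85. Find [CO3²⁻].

[CO3²⁻] = 0.435 mmol/kg

α₂ = 1 / (1 + [H⁺]/K2 + [H⁺]²/(K1K2)) = 1 / (1 + 10^+0.68 + 10^-1.62)
   = 1 / (1 + 4.7863 + 0.023988) = 1/5.8103 = 0.1721
[CO3²⁻] = α₂ × DIC = 0.1721 × 2.53 = 0.435 mmol/kg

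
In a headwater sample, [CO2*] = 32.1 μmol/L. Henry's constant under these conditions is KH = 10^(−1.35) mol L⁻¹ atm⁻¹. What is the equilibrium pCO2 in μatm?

KH = 10^(−1.35) = 4.467×10^-2 mol L⁻¹ atm⁻¹
pCO2 = [CO2*]/KH = 32.1×10^-6 / 4.467×10^-2 = 7.19×10^-4 atm = 719 μatm

pCO2 = 719 μatm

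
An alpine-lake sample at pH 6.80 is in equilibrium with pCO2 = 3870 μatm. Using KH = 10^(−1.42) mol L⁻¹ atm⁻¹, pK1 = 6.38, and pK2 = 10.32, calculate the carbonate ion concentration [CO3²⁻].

[CO3²⁻] = 0.117 μmol/L

[CO2*] = KH · pCO2 = 10^(−1.42) × 3870×10^-6 = 1.471×10^-4 mol/L
α₀ = 1/(1 + K1/[H⁺] + K1K2/[H⁺]²) = 1/(1 + 10^+0.42 + 10^-3.10) = 0.2754
DIC = [CO2*]/α₀ = 1.471×10^-4 / 0.2754 = 0.5343 mmol/L
[CO3²⁻] = α₂·DIC; α₂ = 0.0002188, so [CO3²⁻] = 0.0002188 × 0.5343 = 0.000117 mmol/L = 0.117 μmol/L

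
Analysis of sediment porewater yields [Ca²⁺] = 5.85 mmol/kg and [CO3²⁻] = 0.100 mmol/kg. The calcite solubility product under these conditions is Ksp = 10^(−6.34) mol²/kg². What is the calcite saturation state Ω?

Ksp = 10^(−6.34) = 4.571×10^-7
Ω = [Ca²⁺][CO3²⁻]/Ksp = (5.85×10^-3)(0.100×10^-3) / 4.571×10^-7 = 1.28

Ω = 1.28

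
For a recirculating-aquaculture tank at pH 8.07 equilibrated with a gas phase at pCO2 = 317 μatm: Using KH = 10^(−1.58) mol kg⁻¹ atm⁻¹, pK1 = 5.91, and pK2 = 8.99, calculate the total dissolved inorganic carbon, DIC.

DIC = 1.36 mmol/kg

[CO2*] = KH · pCO2 = 10^(−1.58) × 317×10^-6 = 8.338×10^-6 mol/kg
α₀ = 1/(1 + K1/[H⁺] + K1K2/[H⁺]²) = 1/(1 + 10^+2.16 + 10^+1.24) = 0.006138
DIC = [CO2*]/α₀ = 8.338×10^-6 / 0.006138 = 1.36 mmol/kg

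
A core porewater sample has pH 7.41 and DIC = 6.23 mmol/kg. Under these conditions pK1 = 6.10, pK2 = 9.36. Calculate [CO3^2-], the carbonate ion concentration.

[CO3²⁻] = 0.0659 mmol/kg

α₂ = 1 / (1 + [H⁺]/K2 + [H⁺]²/(K1K2)) = 1 / (1 + 10^+1.95 + 10^+0.64)
   = 1 / (1 + 89.125 + 4.3652) = 1/94.490 = 0.01058
[CO3²⁻] = α₂ × DIC = 0.01058 × 6.23 = 0.0659 mmol/kg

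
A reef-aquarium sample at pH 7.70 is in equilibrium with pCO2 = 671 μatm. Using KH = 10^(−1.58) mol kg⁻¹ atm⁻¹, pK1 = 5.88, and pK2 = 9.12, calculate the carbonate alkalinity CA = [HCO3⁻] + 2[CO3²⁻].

[CO2*] = KH · pCO2 = 10^(−1.58) × 671×10^-6 = 1.765×10^-5 mol/kg
α₀ = 1/(1 + K1/[H⁺] + K1K2/[H⁺]²) = 1/(1 + 10^+1.82 + 10^+0.40) = 0.01437
DIC = [CO2*]/α₀ = 1.765×10^-5 / 0.01437 = 1.228 mmol/kg
CA = (α₁ + 2α₂)·DIC = (0.9495 + 2×0.03610) × 1.228 = 1.25 mmol/kg

CA = 1.25 mmol/kg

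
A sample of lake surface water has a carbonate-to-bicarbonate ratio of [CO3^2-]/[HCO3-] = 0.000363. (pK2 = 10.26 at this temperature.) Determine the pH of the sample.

pH = 6.82

From K2 = [H⁺][CO3^2-]/[HCO3-]:  pH = pK2 + log₁₀([CO3^2-]/[HCO3-])
log₁₀(0.000363) = -3.440
pH = 10.26 + (-3.440) = 6.82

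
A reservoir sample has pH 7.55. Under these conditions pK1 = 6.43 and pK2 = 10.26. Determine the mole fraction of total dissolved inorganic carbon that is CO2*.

α₀ = 0.0704

α₀ = 1 / (1 + K1/[H⁺] + K1K2/[H⁺]²) = 1 / (1 + 10^+1.12 + 10^-1.59)
   = 1 / (1 + 13.183 + 0.025704) = 1/14.208 = 0.07038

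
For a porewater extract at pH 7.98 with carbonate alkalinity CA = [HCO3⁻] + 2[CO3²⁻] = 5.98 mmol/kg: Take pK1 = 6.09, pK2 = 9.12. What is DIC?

CA = [HCO3⁻] + 2[CO3²⁻] = (α₁ + 2α₂)·DIC
At pH 7.98: [H⁺]/K1 = 10^-1.89 = 0.012882, K2/[H⁺] = 10^-1.14 = 0.072444
α₁ = 1/(1 + 0.012882 + 0.072444) = 1/1.0853 = 0.9214; α₂ = α₁·K2/[H⁺] = 0.06675
α₁ + 2α₂ = 1.0549
DIC = CA / (α₁ + 2α₂) = 5.98 / 1.0549 = 5.67 mmol/kg

DIC = 5.67 mmol/kg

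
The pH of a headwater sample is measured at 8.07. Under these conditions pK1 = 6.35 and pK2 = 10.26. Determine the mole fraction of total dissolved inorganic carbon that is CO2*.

α₀ = 0.0186

α₀ = 1 / (1 + K1/[H⁺] + K1K2/[H⁺]²) = 1 / (1 + 10^+1.72 + 10^-0.47)
   = 1 / (1 + 52.481 + 0.33884) = 1/53.820 = 0.01858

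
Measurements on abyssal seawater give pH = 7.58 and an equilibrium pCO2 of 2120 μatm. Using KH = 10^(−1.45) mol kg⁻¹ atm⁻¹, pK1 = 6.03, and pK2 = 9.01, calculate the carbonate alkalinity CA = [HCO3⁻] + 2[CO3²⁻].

[CO2*] = KH · pCO2 = 10^(−1.45) × 2120×10^-6 = 7.522×10^-5 mol/kg
α₀ = 1/(1 + K1/[H⁺] + K1K2/[H⁺]²) = 1/(1 + 10^+1.55 + 10^+0.12) = 0.02646
DIC = [CO2*]/α₀ = 7.522×10^-5 / 0.02646 = 2.843 mmol/kg
CA = (α₁ + 2α₂)·DIC = (0.9387 + 2×0.03487) × 2.843 = 2.87 mmol/kg

CA = 2.87 mmol/kg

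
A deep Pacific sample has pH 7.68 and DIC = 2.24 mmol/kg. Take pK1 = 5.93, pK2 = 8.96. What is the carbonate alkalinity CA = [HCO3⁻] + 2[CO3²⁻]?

CA = 2.31 mmol/kg

CA = [HCO3⁻] + 2[CO3²⁻] = (α₁ + 2α₂)·DIC
At pH 7.68: [H⁺]/K1 = 10^-1.75 = 0.017783, K2/[H⁺] = 10^-1.28 = 0.052481
α₁ = 1/(1 + 0.017783 + 0.052481) = 1/1.0703 = 0.9343; α₂ = α₁·K2/[H⁺] = 0.04904
α₁ + 2α₂ = 1.0324
CA = 1.0324 × 2.24 = 2.31 mmol/kg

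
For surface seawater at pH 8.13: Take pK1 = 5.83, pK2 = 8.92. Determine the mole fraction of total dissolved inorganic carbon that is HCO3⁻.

α₁ = 1 / (1 + [H⁺]/K1 + K2/[H⁺]) = 1 / (1 + 10^-2.30 + 10^-0.79)
   = 1 / (1 + 0.0050119 + 0.16218) = 1/1.1672 = 0.8568

α₁ = 0.857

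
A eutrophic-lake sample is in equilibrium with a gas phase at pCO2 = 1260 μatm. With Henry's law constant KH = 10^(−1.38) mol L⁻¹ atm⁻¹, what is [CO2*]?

[CO2*] = 52.5 μmol/L

KH = 10^(−1.38) = 4.169×10^-2 mol L⁻¹ atm⁻¹
[CO2*] = KH · pCO2 = 4.169×10^-2 × 1260×10^-6 atm = 5.25×10^-5 mol/L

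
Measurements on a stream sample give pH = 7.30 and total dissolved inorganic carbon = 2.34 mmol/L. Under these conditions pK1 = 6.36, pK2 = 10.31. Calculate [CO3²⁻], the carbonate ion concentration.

α₂ = 1 / (1 + [H⁺]/K2 + [H⁺]²/(K1K2)) = 1 / (1 + 10^+3.01 + 10^+2.07)
   = 1 / (1 + 1023.3 + 117.49) = 1/1141.8 = 0.0008758
[CO3²⁻] = α₂ × DIC = 0.0008758 × 2.34 = 0.00205 mmol/L = 2.05 μmol/L

[CO3²⁻] = 2.05 μmol/L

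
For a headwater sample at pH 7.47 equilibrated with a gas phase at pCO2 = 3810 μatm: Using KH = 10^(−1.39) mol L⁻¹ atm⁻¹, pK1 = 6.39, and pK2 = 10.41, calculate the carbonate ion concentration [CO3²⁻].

[CO2*] = KH · pCO2 = 10^(−1.39) × 3810×10^-6 = 1.552×10^-4 mol/L
α₀ = 1/(1 + K1/[H⁺] + K1K2/[H⁺]²) = 1/(1 + 10^+1.08 + 10^-1.86) = 0.07671
DIC = [CO2*]/α₀ = 1.552×10^-4 / 0.07671 = 2.023 mmol/L
[CO3²⁻] = α₂·DIC; α₂ = 0.001059, so [CO3²⁻] = 0.001059 × 2.023 = 0.00214 mmol/L = 2.14 μmol/L

[CO3²⁻] = 2.14 μmol/L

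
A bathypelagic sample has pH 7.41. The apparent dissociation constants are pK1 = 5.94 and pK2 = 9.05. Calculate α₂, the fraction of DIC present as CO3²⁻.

α₂ = 0.0217

α₂ = 1 / (1 + [H⁺]/K2 + [H⁺]²/(K1K2)) = 1 / (1 + 10^+1.64 + 10^+0.17)
   = 1 / (1 + 43.652 + 1.4791) = 1/46.131 = 0.02168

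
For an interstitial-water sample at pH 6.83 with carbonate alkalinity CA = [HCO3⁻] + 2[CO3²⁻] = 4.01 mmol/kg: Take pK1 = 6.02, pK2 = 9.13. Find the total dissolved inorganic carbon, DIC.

CA = [HCO3⁻] + 2[CO3²⁻] = (α₁ + 2α₂)·DIC
At pH 6.83: [H⁺]/K1 = 10^-0.81 = 0.15488, K2/[H⁺] = 10^-2.30 = 0.0050119
α₁ = 1/(1 + 0.15488 + 0.0050119) = 1/1.1599 = 0.8621; α₂ = α₁·K2/[H⁺] = 0.004321
α₁ + 2α₂ = 0.8708
DIC = CA / (α₁ + 2α₂) = 4.01 / 0.8708 = 4.61 mmol/kg

DIC = 4.61 mmol/kg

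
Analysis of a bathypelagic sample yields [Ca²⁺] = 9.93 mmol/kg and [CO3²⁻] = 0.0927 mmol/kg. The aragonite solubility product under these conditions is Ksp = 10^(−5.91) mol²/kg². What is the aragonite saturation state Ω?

Ω = 0.748

Ksp = 10^(−5.91) = 1.230×10^-6
Ω = [Ca²⁺][CO3²⁻]/Ksp = (9.93×10^-3)(0.0927×10^-3) / 1.230×10^-6 = 0.748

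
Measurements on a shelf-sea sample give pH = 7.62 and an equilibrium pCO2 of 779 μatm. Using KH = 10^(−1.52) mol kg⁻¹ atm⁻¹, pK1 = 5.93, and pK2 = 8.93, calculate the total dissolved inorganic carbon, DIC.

[CO2*] = KH · pCO2 = 10^(−1.52) × 779×10^-6 = 2.353×10^-5 mol/kg
α₀ = 1/(1 + K1/[H⁺] + K1K2/[H⁺]²) = 1/(1 + 10^+1.69 + 10^+0.38) = 0.01909
DIC = [CO2*]/α₀ = 2.353×10^-5 / 0.01909 = 1.23 mmol/kg

DIC = 1.23 mmol/kg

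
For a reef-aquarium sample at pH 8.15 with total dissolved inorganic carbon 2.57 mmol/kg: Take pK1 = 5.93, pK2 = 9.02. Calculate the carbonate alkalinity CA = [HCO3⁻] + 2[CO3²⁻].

CA = 2.86 mmol/kg

CA = [HCO3⁻] + 2[CO3²⁻] = (α₁ + 2α₂)·DIC
At pH 8.15: [H⁺]/K1 = 10^-2.22 = 0.0060256, K2/[H⁺] = 10^-0.87 = 0.13490
α₁ = 1/(1 + 0.0060256 + 0.13490) = 1/1.1409 = 0.8765; α₂ = α₁·K2/[H⁺] = 0.1182
α₁ + 2α₂ = 1.1130
CA = 1.1130 × 2.57 = 2.86 mmol/kg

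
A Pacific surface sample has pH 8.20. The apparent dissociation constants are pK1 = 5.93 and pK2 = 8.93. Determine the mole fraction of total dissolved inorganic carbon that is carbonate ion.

α₂ = 1 / (1 + [H⁺]/K2 + [H⁺]²/(K1K2)) = 1 / (1 + 10^+0.73 + 10^-1.54)
   = 1 / (1 + 5.3703 + 0.028840) = 1/6.3992 = 0.1563

α₂ = 0.156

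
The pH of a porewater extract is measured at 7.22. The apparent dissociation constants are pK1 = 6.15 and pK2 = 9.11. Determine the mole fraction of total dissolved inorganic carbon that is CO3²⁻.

α₂ = 1 / (1 + [H⁺]/K2 + [H⁺]²/(K1K2)) = 1 / (1 + 10^+1.89 + 10^+0.82)
   = 1 / (1 + 77.625 + 6.6069) = 1/85.232 = 0.01173

α₂ = 0.0117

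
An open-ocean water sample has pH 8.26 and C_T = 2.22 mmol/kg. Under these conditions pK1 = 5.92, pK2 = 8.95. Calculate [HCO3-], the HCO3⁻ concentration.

α₁ = 1 / (1 + [H⁺]/K1 + K2/[H⁺]) = 1 / (1 + 10^-2.34 + 10^-0.69)
   = 1 / (1 + 0.0045709 + 0.20417) = 1/1.2087 = 0.8273
[HCO3⁻] = α₁ × DIC = 0.8273 × 2.22 = 1.84 mmol/kg

[HCO3⁻] = 1.84 mmol/kg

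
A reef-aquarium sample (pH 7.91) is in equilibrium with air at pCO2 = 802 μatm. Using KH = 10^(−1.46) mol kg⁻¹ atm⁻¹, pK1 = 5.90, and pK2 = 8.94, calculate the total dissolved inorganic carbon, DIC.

[CO2*] = KH · pCO2 = 10^(−1.46) × 802×10^-6 = 2.781×10^-5 mol/kg
α₀ = 1/(1 + K1/[H⁺] + K1K2/[H⁺]²) = 1/(1 + 10^+2.01 + 10^+0.98) = 0.008859
DIC = [CO2*]/α₀ = 2.781×10^-5 / 0.008859 = 3.14 mmol/kg

DIC = 3.14 mmol/kg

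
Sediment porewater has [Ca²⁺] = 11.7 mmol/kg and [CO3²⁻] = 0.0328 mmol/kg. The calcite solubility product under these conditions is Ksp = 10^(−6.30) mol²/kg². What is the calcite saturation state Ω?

Ksp = 10^(−6.30) = 5.012×10^-7
Ω = [Ca²⁺][CO3²⁻]/Ksp = (11.7×10^-3)(0.0328×10^-3) / 5.012×10^-7 = 0.766

Ω = 0.766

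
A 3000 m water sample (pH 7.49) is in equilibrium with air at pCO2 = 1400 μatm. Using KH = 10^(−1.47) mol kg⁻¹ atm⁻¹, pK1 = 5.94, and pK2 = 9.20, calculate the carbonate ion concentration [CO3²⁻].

[CO2*] = KH · pCO2 = 10^(−1.47) × 1400×10^-6 = 4.744×10^-5 mol/kg
α₀ = 1/(1 + K1/[H⁺] + K1K2/[H⁺]²) = 1/(1 + 10^+1.55 + 10^-0.16) = 0.02690
DIC = [CO2*]/α₀ = 4.744×10^-5 / 0.02690 = 1.763 mmol/kg
[CO3²⁻] = α₂·DIC; α₂ = 0.01861, so [CO3²⁻] = 0.01861 × 1.763 = 0.0328 mmol/kg

[CO3²⁻] = 0.0328 mmol/kg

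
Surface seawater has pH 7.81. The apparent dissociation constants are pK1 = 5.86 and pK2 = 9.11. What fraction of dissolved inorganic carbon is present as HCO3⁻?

α₁ = 1 / (1 + [H⁺]/K1 + K2/[H⁺]) = 1 / (1 + 10^-1.95 + 10^-1.30)
   = 1 / (1 + 0.011220 + 0.050119) = 1/1.0613 = 0.9422

α₁ = 0.942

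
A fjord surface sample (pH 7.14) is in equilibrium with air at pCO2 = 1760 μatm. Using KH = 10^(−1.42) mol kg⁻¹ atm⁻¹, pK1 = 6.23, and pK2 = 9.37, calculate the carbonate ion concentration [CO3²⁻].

[CO2*] = KH · pCO2 = 10^(−1.42) × 1760×10^-6 = 6.691×10^-5 mol/kg
α₀ = 1/(1 + K1/[H⁺] + K1K2/[H⁺]²) = 1/(1 + 10^+0.91 + 10^-1.32) = 0.1090
DIC = [CO2*]/α₀ = 6.691×10^-5 / 0.1090 = 0.6140 mmol/kg
[CO3²⁻] = α₂·DIC; α₂ = 0.005216, so [CO3²⁻] = 0.005216 × 0.6140 = 0.00320 mmol/kg = 3.20 μmol/kg

[CO3²⁻] = 3.20 μmol/kg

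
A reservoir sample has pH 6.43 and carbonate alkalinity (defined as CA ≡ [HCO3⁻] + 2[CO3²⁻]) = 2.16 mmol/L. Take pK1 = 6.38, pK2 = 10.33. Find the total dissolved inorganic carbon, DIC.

CA = [HCO3⁻] + 2[CO3²⁻] = (α₁ + 2α₂)·DIC
At pH 6.43: [H⁺]/K1 = 10^-0.05 = 0.89125, K2/[H⁺] = 10^-3.90 = 0.00012589
α₁ = 1/(1 + 0.89125 + 0.00012589) = 1/1.8914 = 0.5287; α₂ = α₁·K2/[H⁺] = 6.656×10^-5
α₁ + 2α₂ = 0.5288
DIC = CA / (α₁ + 2α₂) = 2.16 / 0.5288 = 4.08 mmol/L

DIC = 4.08 mmol/L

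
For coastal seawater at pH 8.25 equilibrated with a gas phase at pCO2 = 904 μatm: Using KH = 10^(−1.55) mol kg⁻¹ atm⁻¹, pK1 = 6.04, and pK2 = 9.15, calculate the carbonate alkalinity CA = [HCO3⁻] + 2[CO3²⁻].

CA = 5.17 mmol/kg

[CO2*] = KH · pCO2 = 10^(−1.55) × 904×10^-6 = 2.548×10^-5 mol/kg
α₀ = 1/(1 + K1/[H⁺] + K1K2/[H⁺]²) = 1/(1 + 10^+2.21 + 10^+1.31) = 0.005447
DIC = [CO2*]/α₀ = 2.548×10^-5 / 0.005447 = 4.678 mmol/kg
CA = (α₁ + 2α₂)·DIC = (0.8833 + 2×0.1112) × 4.678 = 5.17 mmol/kg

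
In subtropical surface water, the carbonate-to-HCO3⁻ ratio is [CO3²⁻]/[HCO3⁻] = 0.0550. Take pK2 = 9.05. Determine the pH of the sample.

From K2 = [H⁺][CO3²⁻]/[HCO3⁻]:  pH = pK2 + log₁₀([CO3²⁻]/[HCO3⁻])
log₁₀(0.0550) = -1.260
pH = 9.05 + (-1.260) = 7.79

pH = 7.79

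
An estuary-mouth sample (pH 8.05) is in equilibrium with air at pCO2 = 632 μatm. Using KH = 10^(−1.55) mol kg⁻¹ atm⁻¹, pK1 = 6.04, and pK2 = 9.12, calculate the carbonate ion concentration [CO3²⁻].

[CO2*] = KH · pCO2 = 10^(−1.55) × 632×10^-6 = 1.781×10^-5 mol/kg
α₀ = 1/(1 + K1/[H⁺] + K1K2/[H⁺]²) = 1/(1 + 10^+2.01 + 10^+0.94) = 0.008925
DIC = [CO2*]/α₀ = 1.781×10^-5 / 0.008925 = 1.996 mmol/kg
[CO3²⁻] = α₂·DIC; α₂ = 0.07774, so [CO3²⁻] = 0.07774 × 1.996 = 0.155 mmol/kg

[CO3²⁻] = 0.155 mmol/kg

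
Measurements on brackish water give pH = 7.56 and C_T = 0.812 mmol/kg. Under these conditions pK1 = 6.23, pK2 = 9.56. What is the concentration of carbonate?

[CO3²⁻] = 7.68 μmol/kg

α₂ = 1 / (1 + [H⁺]/K2 + [H⁺]²/(K1K2)) = 1 / (1 + 10^+2.00 + 10^+0.67)
   = 1 / (1 + 100.00 + 4.6774) = 1/105.68 = 0.009463
[CO3²⁻] = α₂ × DIC = 0.009463 × 0.812 = 0.00768 mmol/kg = 7.68 μmol/kg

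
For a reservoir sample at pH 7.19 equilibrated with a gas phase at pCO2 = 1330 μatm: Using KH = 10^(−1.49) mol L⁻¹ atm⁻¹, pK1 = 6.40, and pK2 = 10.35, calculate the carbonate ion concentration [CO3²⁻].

[CO3²⁻] = 0.184 μmol/L

[CO2*] = KH · pCO2 = 10^(−1.49) × 1330×10^-6 = 4.304×10^-5 mol/L
α₀ = 1/(1 + K1/[H⁺] + K1K2/[H⁺]²) = 1/(1 + 10^+0.79 + 10^-2.37) = 0.1395
DIC = [CO2*]/α₀ = 4.304×10^-5 / 0.1395 = 0.3086 mmol/L
[CO3²⁻] = α₂·DIC; α₂ = 0.0005949, so [CO3²⁻] = 0.0005949 × 0.3086 = 0.000184 mmol/L = 0.184 μmol/L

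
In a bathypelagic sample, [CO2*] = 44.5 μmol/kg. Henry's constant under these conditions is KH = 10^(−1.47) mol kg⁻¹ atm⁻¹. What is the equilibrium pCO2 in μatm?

KH = 10^(−1.47) = 3.388×10^-2 mol kg⁻¹ atm⁻¹
pCO2 = [CO2*]/KH = 44.5×10^-6 / 3.388×10^-2 = 1.31×10^-3 atm = 1310 μatm

pCO2 = 1310 μatm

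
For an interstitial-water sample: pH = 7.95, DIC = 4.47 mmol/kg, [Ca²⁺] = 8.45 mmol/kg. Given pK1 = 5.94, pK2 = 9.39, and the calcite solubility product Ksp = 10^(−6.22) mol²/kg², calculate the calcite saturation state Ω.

Ω = 2.18

α₂ = 1 / (1 + [H⁺]/K2 + [H⁺]²/(K1K2)) = 1 / (1 + 10^+1.44 + 10^-0.57)
   = 1 / (1 + 27.542 + 0.26915) = 1/28.811 = 0.03471
[CO3²⁻] = α₂ × DIC = 0.03471 × 4.47 = 0.1551 mmol/kg
Ksp = 10^(−6.22) = 6.026×10^-7
Ω = [Ca²⁺][CO3²⁻]/Ksp = (8.45×10^-3)(1.551×10^-4) / 6.026×10^-7 = 2.18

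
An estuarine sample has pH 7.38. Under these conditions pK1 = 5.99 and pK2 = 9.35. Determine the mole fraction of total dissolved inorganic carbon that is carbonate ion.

α₂ = 0.0102

α₂ = 1 / (1 + [H⁺]/K2 + [H⁺]²/(K1K2)) = 1 / (1 + 10^+1.97 + 10^+0.58)
   = 1 / (1 + 93.325 + 3.8019) = 1/98.127 = 0.01019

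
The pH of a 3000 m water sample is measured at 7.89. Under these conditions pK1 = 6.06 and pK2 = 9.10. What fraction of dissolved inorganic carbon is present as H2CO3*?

α₀ = 0.0137

α₀ = 1 / (1 + K1/[H⁺] + K1K2/[H⁺]²) = 1 / (1 + 10^+1.83 + 10^+0.62)
   = 1 / (1 + 67.608 + 4.1687) = 1/72.777 = 0.01374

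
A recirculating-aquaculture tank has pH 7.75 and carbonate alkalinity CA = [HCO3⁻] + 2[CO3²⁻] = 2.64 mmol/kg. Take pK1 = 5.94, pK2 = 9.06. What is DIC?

CA = [HCO3⁻] + 2[CO3²⁻] = (α₁ + 2α₂)·DIC
At pH 7.75: [H⁺]/K1 = 10^-1.81 = 0.015488, K2/[H⁺] = 10^-1.31 = 0.048978
α₁ = 1/(1 + 0.015488 + 0.048978) = 1/1.0645 = 0.9394; α₂ = α₁·K2/[H⁺] = 0.04601
α₁ + 2α₂ = 1.0315
DIC = CA / (α₁ + 2α₂) = 2.64 / 1.0315 = 2.56 mmol/kg

DIC = 2.56 mmol/kg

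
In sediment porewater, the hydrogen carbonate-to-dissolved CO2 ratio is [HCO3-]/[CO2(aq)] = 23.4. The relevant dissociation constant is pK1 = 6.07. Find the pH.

From K1 = [H⁺][HCO3-]/[CO2(aq)]:  pH = pK1 + log₁₀([HCO3-]/[CO2(aq)])
log₁₀(23.4) = +1.369
pH = 6.07 + (+1.369) = 7.44

pH = 7.44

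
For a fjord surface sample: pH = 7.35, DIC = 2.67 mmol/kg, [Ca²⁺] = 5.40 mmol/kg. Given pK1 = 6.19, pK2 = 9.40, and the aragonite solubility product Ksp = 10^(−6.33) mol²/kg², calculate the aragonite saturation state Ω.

α₂ = 1 / (1 + [H⁺]/K2 + [H⁺]²/(K1K2)) = 1 / (1 + 10^+2.05 + 10^+0.89)
   = 1 / (1 + 112.20 + 7.7625) = 1/120.96 = 0.008267
[CO3²⁻] = α₂ × DIC = 0.008267 × 2.67 = 0.02207 mmol/kg
Ksp = 10^(−6.33) = 4.677×10^-7
Ω = [Ca²⁺][CO3²⁻]/Ksp = (5.40×10^-3)(2.207×10^-5) / 4.677×10^-7 = 0.255

Ω = 0.255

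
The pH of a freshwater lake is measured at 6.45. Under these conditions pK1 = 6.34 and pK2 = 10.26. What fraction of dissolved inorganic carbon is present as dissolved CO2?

α₀ = 1 / (1 + K1/[H⁺] + K1K2/[H⁺]²) = 1 / (1 + 10^+0.11 + 10^-3.70)
   = 1 / (1 + 1.2882 + 0.00019953) = 1/2.2884 = 0.4370

α₀ = 0.437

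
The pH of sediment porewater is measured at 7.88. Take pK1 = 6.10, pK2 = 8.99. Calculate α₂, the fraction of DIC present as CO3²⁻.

α₂ = 0.0709

α₂ = 1 / (1 + [H⁺]/K2 + [H⁺]²/(K1K2)) = 1 / (1 + 10^+1.11 + 10^-0.67)
   = 1 / (1 + 12.882 + 0.21380) = 1/14.096 = 0.07094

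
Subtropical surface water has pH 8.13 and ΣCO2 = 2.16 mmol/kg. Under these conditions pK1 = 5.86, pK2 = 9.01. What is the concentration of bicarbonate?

α₁ = 1 / (1 + [H⁺]/K1 + K2/[H⁺]) = 1 / (1 + 10^-2.27 + 10^-0.88)
   = 1 / (1 + 0.0053703 + 0.13183) = 1/1.1372 = 0.8794
[HCO3⁻] = α₁ × DIC = 0.8794 × 2.16 = 1.90 mmol/kg

[HCO3⁻] = 1.90 mmol/kg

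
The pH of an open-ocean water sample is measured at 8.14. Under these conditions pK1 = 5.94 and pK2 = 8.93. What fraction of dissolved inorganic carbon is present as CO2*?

α₀ = 1 / (1 + K1/[H⁺] + K1K2/[H⁺]²) = 1 / (1 + 10^+2.20 + 10^+1.41)
   = 1 / (1 + 158.49 + 25.704) = 1/185.19 = 0.005400

α₀ = 0.00540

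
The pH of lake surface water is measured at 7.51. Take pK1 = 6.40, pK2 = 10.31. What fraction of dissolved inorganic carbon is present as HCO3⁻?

α₁ = 1 / (1 + [H⁺]/K1 + K2/[H⁺]) = 1 / (1 + 10^-1.11 + 10^-2.80)
   = 1 / (1 + 0.077625 + 0.0015849) = 1/1.0792 = 0.9266

α₁ = 0.927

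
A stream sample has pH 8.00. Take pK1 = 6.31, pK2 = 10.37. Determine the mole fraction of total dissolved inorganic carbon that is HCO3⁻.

α₁ = 1 / (1 + [H⁺]/K1 + K2/[H⁺]) = 1 / (1 + 10^-1.69 + 10^-2.37)
   = 1 / (1 + 0.020417 + 0.0042658) = 1/1.0247 = 0.9759

α₁ = 0.976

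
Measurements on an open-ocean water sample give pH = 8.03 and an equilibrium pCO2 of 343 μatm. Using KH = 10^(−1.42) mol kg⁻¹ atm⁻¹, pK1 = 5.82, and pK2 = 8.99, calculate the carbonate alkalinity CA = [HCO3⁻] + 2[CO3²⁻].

CA = 2.58 mmol/kg

[CO2*] = KH · pCO2 = 10^(−1.42) × 343×10^-6 = 1.304×10^-5 mol/kg
α₀ = 1/(1 + K1/[H⁺] + K1K2/[H⁺]²) = 1/(1 + 10^+2.21 + 10^+1.25) = 0.005526
DIC = [CO2*]/α₀ = 1.304×10^-5 / 0.005526 = 2.360 mmol/kg
CA = (α₁ + 2α₂)·DIC = (0.8962 + 2×0.09827) × 2.360 = 2.58 mmol/kg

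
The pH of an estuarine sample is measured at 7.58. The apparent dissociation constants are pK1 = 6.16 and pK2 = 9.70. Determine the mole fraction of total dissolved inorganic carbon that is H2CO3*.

α₀ = 1 / (1 + K1/[H⁺] + K1K2/[H⁺]²) = 1 / (1 + 10^+1.42 + 10^-0.70)
   = 1 / (1 + 26.303 + 0.19953) = 1/27.502 = 0.03636

α₀ = 0.0364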